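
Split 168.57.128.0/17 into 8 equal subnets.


New prefix = 17 + 3 = 20
Each subnet has 4096 addresses
  168.57.128.0/20
  168.57.144.0/20
  168.57.160.0/20
  168.57.176.0/20
  168.57.192.0/20
  168.57.208.0/20
  168.57.224.0/20
  168.57.240.0/20
Subnets: 168.57.128.0/20, 168.57.144.0/20, 168.57.160.0/20, 168.57.176.0/20, 168.57.192.0/20, 168.57.208.0/20, 168.57.224.0/20, 168.57.240.0/20


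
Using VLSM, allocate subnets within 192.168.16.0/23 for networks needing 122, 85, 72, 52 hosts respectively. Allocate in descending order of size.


122 hosts -> /25 (126 usable): 192.168.16.0/25
85 hosts -> /25 (126 usable): 192.168.16.128/25
72 hosts -> /25 (126 usable): 192.168.17.0/25
52 hosts -> /26 (62 usable): 192.168.17.128/26
Allocation: 192.168.16.0/25 (122 hosts, 126 usable); 192.168.16.128/25 (85 hosts, 126 usable); 192.168.17.0/25 (72 hosts, 126 usable); 192.168.17.128/26 (52 hosts, 62 usable)


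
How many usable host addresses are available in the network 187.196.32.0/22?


Host bits = 32 - 22 = 10
Total addresses = 2^10 = 1024
Usable = total - 2 (network and broadcast)
Usable hosts: 1022


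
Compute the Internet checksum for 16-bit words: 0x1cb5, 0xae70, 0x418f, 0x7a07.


Sum all words (with carry folding):
+ 0x1cb5 = 0x1cb5
+ 0xae70 = 0xcb25
+ 0x418f = 0x0cb5
+ 0x7a07 = 0x86bc
One's complement: ~0x86bc
Checksum = 0x7943


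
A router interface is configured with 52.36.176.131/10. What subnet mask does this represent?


/10 means 10 network bits, 22 host bits
Binary: 11111111110000000000000000000000
Mask: 255.192.0.0


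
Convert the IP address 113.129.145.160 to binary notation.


113 = 01110001
129 = 10000001
145 = 10010001
160 = 10100000
Binary: 01110001.10000001.10010001.10100000


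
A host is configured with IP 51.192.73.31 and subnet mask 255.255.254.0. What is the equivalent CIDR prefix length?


Binary: 11111111.11111111.11111110.00000000
Count leading 1s
Prefix: /23


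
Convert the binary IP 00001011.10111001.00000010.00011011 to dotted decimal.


00001011 = 11
10111001 = 185
00000010 = 2
00011011 = 27
IP: 11.185.2.27


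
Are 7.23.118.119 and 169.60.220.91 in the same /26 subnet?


Mask: 255.255.255.192
7.23.118.119 AND mask = 7.23.118.64
169.60.220.91 AND mask = 169.60.220.64
No, different subnets (7.23.118.64 vs 169.60.220.64)


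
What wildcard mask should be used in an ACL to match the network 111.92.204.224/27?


Subnet mask: 255.255.255.224
Wildcard = 255.255.255.255 - subnet mask
255 - 255 = 0
255 - 255 = 0
255 - 255 = 0
255 - 224 = 31
Wildcard: 0.0.0.31


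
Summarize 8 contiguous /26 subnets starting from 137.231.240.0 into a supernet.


Original prefix: /26
Number of subnets: 8 = 2^3
New prefix = 26 - 3 = 23
Supernet: 137.231.240.0/23


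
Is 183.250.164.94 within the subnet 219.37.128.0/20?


Subnet network: 219.37.128.0
Test IP AND mask: 183.250.160.0
No, 183.250.164.94 is not in 219.37.128.0/20


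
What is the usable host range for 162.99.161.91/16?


Network: 162.99.0.0
Broadcast: 162.99.255.255
First usable = network + 1
Last usable = broadcast - 1
Range: 162.99.0.1 to 162.99.255.254


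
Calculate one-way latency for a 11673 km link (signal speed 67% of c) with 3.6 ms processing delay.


Speed = 0.67 * 3e5 km/s = 201000 km/s
Propagation delay = 11673 / 201000 = 0.0581 s = 58.0746 ms
Processing delay = 3.6 ms
Total one-way latency = 61.6746 ms


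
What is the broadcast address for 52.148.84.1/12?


Network: 52.144.0.0/12
Host bits = 20
Set all host bits to 1:
Broadcast: 52.159.255.255


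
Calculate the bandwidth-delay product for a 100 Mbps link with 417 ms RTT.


BDP = bandwidth * RTT
= 100 Mbps * 417 ms
= 100 * 1e6 * 417 / 1000 bits
= 41700000 bits
= 5212500 bytes
= 5090.332 KB
BDP = 41700000 bits (5212500 bytes)


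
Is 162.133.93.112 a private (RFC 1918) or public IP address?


RFC 1918 private ranges:
  10.0.0.0/8 (10.0.0.0 - 10.255.255.255)
  172.16.0.0/12 (172.16.0.0 - 172.31.255.255)
  192.168.0.0/16 (192.168.0.0 - 192.168.255.255)
Public (not in any RFC 1918 range)


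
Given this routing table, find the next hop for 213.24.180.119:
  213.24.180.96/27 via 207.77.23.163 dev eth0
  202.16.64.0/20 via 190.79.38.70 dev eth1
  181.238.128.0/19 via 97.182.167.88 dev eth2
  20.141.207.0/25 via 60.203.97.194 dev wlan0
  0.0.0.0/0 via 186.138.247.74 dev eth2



Longest prefix match for 213.24.180.119:
  /27 213.24.180.96: MATCH
  /20 202.16.64.0: no
  /19 181.238.128.0: no
  /25 20.141.207.0: no
  /0 0.0.0.0: MATCH
Selected: next-hop 207.77.23.163 via eth0 (matched /27)


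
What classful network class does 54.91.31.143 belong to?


First octet: 54
Binary: 00110110
0xxxxxxx -> Class A (1-126)
Class A, default mask 255.0.0.0 (/8)


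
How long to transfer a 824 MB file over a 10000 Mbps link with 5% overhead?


Effective throughput = 10000 * (1 - 5/100) = 9500 Mbps
File size in Mb = 824 * 8 = 6592 Mb
Time = 6592 / 9500
Time = 0.6939 seconds


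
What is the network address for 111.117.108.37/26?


IP:   01101111.01110101.01101100.00100101
Mask: 11111111.11111111.11111111.11000000
AND operation:
Net:  01101111.01110101.01101100.00000000
Network: 111.117.108.0/26


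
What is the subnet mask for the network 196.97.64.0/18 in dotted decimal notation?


/18 means 18 network bits, 14 host bits
Binary: 11111111111111111100000000000000
Mask: 255.255.192.0


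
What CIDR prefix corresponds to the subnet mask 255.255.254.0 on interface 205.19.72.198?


Binary: 11111111.11111111.11111110.00000000
Count leading 1s
Prefix: /23


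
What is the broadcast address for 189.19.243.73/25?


Network: 189.19.243.0/25
Host bits = 7
Set all host bits to 1:
Broadcast: 189.19.243.127


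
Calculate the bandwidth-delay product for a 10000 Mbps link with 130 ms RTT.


BDP = bandwidth * RTT
= 10000 Mbps * 130 ms
= 10000 * 1e6 * 130 / 1000 bits
= 1300000000 bits
= 162500000 bytes
= 158691.4062 KB
BDP = 1300000000 bits (162500000 bytes)


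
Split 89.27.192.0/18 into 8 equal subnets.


New prefix = 18 + 3 = 21
Each subnet has 2048 addresses
  89.27.192.0/21
  89.27.200.0/21
  89.27.208.0/21
  89.27.216.0/21
  89.27.224.0/21
  89.27.232.0/21
  89.27.240.0/21
  89.27.248.0/21
Subnets: 89.27.192.0/21, 89.27.200.0/21, 89.27.208.0/21, 89.27.216.0/21, 89.27.224.0/21, 89.27.232.0/21, 89.27.240.0/21, 89.27.248.0/21


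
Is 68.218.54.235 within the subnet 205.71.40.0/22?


Subnet network: 205.71.40.0
Test IP AND mask: 68.218.52.0
No, 68.218.54.235 is not in 205.71.40.0/22


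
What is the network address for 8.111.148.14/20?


IP:   00001000.01101111.10010100.00001110
Mask: 11111111.11111111.11110000.00000000
AND operation:
Net:  00001000.01101111.10010000.00000000
Network: 8.111.144.0/20


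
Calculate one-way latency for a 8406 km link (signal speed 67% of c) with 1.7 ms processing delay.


Speed = 0.67 * 3e5 km/s = 201000 km/s
Propagation delay = 8406 / 201000 = 0.0418 s = 41.8209 ms
Processing delay = 1.7 ms
Total one-way latency = 43.5209 ms


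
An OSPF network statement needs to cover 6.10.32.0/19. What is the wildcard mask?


Subnet mask: 255.255.224.0
Wildcard = 255.255.255.255 - subnet mask
255 - 255 = 0
255 - 255 = 0
255 - 224 = 31
255 - 0 = 255
Wildcard: 0.0.31.255


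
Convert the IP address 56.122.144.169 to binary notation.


56 = 00111000
122 = 01111010
144 = 10010000
169 = 10101001
Binary: 00111000.01111010.10010000.10101001


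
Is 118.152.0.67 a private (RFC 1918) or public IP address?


RFC 1918 private ranges:
  10.0.0.0/8 (10.0.0.0 - 10.255.255.255)
  172.16.0.0/12 (172.16.0.0 - 172.31.255.255)
  192.168.0.0/16 (192.168.0.0 - 192.168.255.255)
Public (not in any RFC 1918 range)


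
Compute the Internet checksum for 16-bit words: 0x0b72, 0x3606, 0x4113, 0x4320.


Sum all words (with carry folding):
+ 0x0b72 = 0x0b72
+ 0x3606 = 0x4178
+ 0x4113 = 0x828b
+ 0x4320 = 0xc5ab
One's complement: ~0xc5ab
Checksum = 0x3a54


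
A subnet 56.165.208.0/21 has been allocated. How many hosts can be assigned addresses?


Host bits = 32 - 21 = 11
Total addresses = 2^11 = 2048
Usable = total - 2 (network and broadcast)
Usable hosts: 2046


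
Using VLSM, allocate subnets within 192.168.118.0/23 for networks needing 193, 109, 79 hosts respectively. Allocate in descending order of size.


193 hosts -> /24 (254 usable): 192.168.118.0/24
109 hosts -> /25 (126 usable): 192.168.119.0/25
79 hosts -> /25 (126 usable): 192.168.119.128/25
Allocation: 192.168.118.0/24 (193 hosts, 254 usable); 192.168.119.0/25 (109 hosts, 126 usable); 192.168.119.128/25 (79 hosts, 126 usable)


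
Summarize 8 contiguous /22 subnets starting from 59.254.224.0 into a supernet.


Original prefix: /22
Number of subnets: 8 = 2^3
New prefix = 22 - 3 = 19
Supernet: 59.254.224.0/19


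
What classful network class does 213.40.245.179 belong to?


First octet: 213
Binary: 11010101
110xxxxx -> Class C (192-223)
Class C, default mask 255.255.255.0 (/24)


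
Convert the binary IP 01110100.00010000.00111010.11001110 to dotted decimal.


01110100 = 116
00010000 = 16
00111010 = 58
11001110 = 206
IP: 116.16.58.206


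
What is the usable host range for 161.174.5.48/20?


Network: 161.174.0.0
Broadcast: 161.174.15.255
First usable = network + 1
Last usable = broadcast - 1
Range: 161.174.0.1 to 161.174.15.254


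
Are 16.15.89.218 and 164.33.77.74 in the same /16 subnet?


Mask: 255.255.0.0
16.15.89.218 AND mask = 16.15.0.0
164.33.77.74 AND mask = 164.33.0.0
No, different subnets (16.15.0.0 vs 164.33.0.0)


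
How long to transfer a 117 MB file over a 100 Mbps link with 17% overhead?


Effective throughput = 100 * (1 - 17/100) = 83 Mbps
File size in Mb = 117 * 8 = 936 Mb
Time = 936 / 83
Time = 11.2771 seconds


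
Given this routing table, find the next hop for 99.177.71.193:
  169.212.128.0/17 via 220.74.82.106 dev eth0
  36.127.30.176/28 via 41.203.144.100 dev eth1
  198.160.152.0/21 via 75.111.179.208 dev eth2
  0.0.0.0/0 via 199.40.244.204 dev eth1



Longest prefix match for 99.177.71.193:
  /17 169.212.128.0: no
  /28 36.127.30.176: no
  /21 198.160.152.0: no
  /0 0.0.0.0: MATCH
Selected: next-hop 199.40.244.204 via eth1 (matched /0)


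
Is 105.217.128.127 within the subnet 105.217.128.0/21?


Subnet network: 105.217.128.0
Test IP AND mask: 105.217.128.0
Yes, 105.217.128.127 is in 105.217.128.0/21


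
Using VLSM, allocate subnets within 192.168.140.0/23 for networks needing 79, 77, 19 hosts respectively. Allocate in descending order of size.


79 hosts -> /25 (126 usable): 192.168.140.0/25
77 hosts -> /25 (126 usable): 192.168.140.128/25
19 hosts -> /27 (30 usable): 192.168.141.0/27
Allocation: 192.168.140.0/25 (79 hosts, 126 usable); 192.168.140.128/25 (77 hosts, 126 usable); 192.168.141.0/27 (19 hosts, 30 usable)


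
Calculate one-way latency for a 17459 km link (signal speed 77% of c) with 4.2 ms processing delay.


Speed = 0.77 * 3e5 km/s = 231000 km/s
Propagation delay = 17459 / 231000 = 0.0756 s = 75.5801 ms
Processing delay = 4.2 ms
Total one-way latency = 79.7801 ms


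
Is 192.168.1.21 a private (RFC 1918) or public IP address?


RFC 1918 private ranges:
  10.0.0.0/8 (10.0.0.0 - 10.255.255.255)
  172.16.0.0/12 (172.16.0.0 - 172.31.255.255)
  192.168.0.0/16 (192.168.0.0 - 192.168.255.255)
Private (in 192.168.0.0/16)


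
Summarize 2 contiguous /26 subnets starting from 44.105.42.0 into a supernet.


Original prefix: /26
Number of subnets: 2 = 2^1
New prefix = 26 - 1 = 25
Supernet: 44.105.42.0/25


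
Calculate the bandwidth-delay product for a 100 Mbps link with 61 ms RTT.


BDP = bandwidth * RTT
= 100 Mbps * 61 ms
= 100 * 1e6 * 61 / 1000 bits
= 6100000 bits
= 762500 bytes
= 744.6289 KB
BDP = 6100000 bits (762500 bytes)


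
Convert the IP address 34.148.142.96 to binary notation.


34 = 00100010
148 = 10010100
142 = 10001110
96 = 01100000
Binary: 00100010.10010100.10001110.01100000


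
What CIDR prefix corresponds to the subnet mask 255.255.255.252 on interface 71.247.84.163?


Binary: 11111111.11111111.11111111.11111100
Count leading 1s
Prefix: /30


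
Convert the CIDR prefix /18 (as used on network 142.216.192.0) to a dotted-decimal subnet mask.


/18 means 18 network bits, 14 host bits
Binary: 11111111111111111100000000000000
Mask: 255.255.192.0


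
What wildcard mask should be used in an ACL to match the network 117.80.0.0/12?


Subnet mask: 255.240.0.0
Wildcard = 255.255.255.255 - subnet mask
255 - 255 = 0
255 - 240 = 15
255 - 0 = 255
255 - 0 = 255
Wildcard: 0.15.255.255


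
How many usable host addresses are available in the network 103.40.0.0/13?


Host bits = 32 - 13 = 19
Total addresses = 2^19 = 524288
Usable = total - 2 (network and broadcast)
Usable hosts: 524286


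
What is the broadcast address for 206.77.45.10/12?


Network: 206.64.0.0/12
Host bits = 20
Set all host bits to 1:
Broadcast: 206.79.255.255


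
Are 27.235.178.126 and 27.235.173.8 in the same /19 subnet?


Mask: 255.255.224.0
27.235.178.126 AND mask = 27.235.160.0
27.235.173.8 AND mask = 27.235.160.0
Yes, same subnet (27.235.160.0)


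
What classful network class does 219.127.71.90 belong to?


First octet: 219
Binary: 11011011
110xxxxx -> Class C (192-223)
Class C, default mask 255.255.255.0 (/24)


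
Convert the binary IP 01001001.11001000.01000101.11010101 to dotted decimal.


01001001 = 73
11001000 = 200
01000101 = 69
11010101 = 213
IP: 73.200.69.213


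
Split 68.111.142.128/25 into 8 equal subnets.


New prefix = 25 + 3 = 28
Each subnet has 16 addresses
  68.111.142.128/28
  68.111.142.144/28
  68.111.142.160/28
  68.111.142.176/28
  68.111.142.192/28
  68.111.142.208/28
  68.111.142.224/28
  68.111.142.240/28
Subnets: 68.111.142.128/28, 68.111.142.144/28, 68.111.142.160/28, 68.111.142.176/28, 68.111.142.192/28, 68.111.142.208/28, 68.111.142.224/28, 68.111.142.240/28


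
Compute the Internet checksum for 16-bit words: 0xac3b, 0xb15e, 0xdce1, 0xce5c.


Sum all words (with carry folding):
+ 0xac3b = 0xac3b
+ 0xb15e = 0x5d9a
+ 0xdce1 = 0x3a7c
+ 0xce5c = 0x08d9
One's complement: ~0x08d9
Checksum = 0xf726


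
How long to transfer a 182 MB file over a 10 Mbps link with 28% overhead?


Effective throughput = 10 * (1 - 28/100) = 7.2 Mbps
File size in Mb = 182 * 8 = 1456 Mb
Time = 1456 / 7.2
Time = 202.2222 seconds


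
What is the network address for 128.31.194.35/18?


IP:   10000000.00011111.11000010.00100011
Mask: 11111111.11111111.11000000.00000000
AND operation:
Net:  10000000.00011111.11000000.00000000
Network: 128.31.192.0/18


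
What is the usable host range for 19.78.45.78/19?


Network: 19.78.32.0
Broadcast: 19.78.63.255
First usable = network + 1
Last usable = broadcast - 1
Range: 19.78.32.1 to 19.78.63.254


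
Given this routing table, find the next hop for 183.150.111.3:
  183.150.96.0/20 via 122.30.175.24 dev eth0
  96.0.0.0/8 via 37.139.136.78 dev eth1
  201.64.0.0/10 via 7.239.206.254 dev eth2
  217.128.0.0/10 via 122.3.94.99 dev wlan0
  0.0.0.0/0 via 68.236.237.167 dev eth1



Longest prefix match for 183.150.111.3:
  /20 183.150.96.0: MATCH
  /8 96.0.0.0: no
  /10 201.64.0.0: no
  /10 217.128.0.0: no
  /0 0.0.0.0: MATCH
Selected: next-hop 122.30.175.24 via eth0 (matched /20)


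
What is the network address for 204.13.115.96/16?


IP:   11001100.00001101.01110011.01100000
Mask: 11111111.11111111.00000000.00000000
AND operation:
Net:  11001100.00001101.00000000.00000000
Network: 204.13.0.0/16


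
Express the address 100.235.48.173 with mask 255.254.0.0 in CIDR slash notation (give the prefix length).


Binary: 11111111.11111110.00000000.00000000
Count leading 1s
Prefix: /15


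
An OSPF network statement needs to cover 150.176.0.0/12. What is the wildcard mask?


Subnet mask: 255.240.0.0
Wildcard = 255.255.255.255 - subnet mask
255 - 255 = 0
255 - 240 = 15
255 - 0 = 255
255 - 0 = 255
Wildcard: 0.15.255.255


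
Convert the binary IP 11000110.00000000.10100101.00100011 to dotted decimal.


11000110 = 198
00000000 = 0
10100101 = 165
00100011 = 35
IP: 198.0.165.35


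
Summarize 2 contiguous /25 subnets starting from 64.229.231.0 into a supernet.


Original prefix: /25
Number of subnets: 2 = 2^1
New prefix = 25 - 1 = 24
Supernet: 64.229.231.0/24


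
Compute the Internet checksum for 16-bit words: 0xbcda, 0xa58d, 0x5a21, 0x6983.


Sum all words (with carry folding):
+ 0xbcda = 0xbcda
+ 0xa58d = 0x6268
+ 0x5a21 = 0xbc89
+ 0x6983 = 0x260d
One's complement: ~0x260d
Checksum = 0xd9f2


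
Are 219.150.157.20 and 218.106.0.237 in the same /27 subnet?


Mask: 255.255.255.224
219.150.157.20 AND mask = 219.150.157.0
218.106.0.237 AND mask = 218.106.0.224
No, different subnets (219.150.157.0 vs 218.106.0.224)


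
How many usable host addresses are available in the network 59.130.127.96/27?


Host bits = 32 - 27 = 5
Total addresses = 2^5 = 32
Usable = total - 2 (network and broadcast)
Usable hosts: 30


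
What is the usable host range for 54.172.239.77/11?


Network: 54.160.0.0
Broadcast: 54.191.255.255
First usable = network + 1
Last usable = broadcast - 1
Range: 54.160.0.1 to 54.191.255.254


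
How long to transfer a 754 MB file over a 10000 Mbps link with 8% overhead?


Effective throughput = 10000 * (1 - 8/100) = 9200 Mbps
File size in Mb = 754 * 8 = 6032 Mb
Time = 6032 / 9200
Time = 0.6557 seconds


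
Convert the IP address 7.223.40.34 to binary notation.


7 = 00000111
223 = 11011111
40 = 00101000
34 = 00100010
Binary: 00000111.11011111.00101000.00100010


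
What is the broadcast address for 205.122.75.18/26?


Network: 205.122.75.0/26
Host bits = 6
Set all host bits to 1:
Broadcast: 205.122.75.63


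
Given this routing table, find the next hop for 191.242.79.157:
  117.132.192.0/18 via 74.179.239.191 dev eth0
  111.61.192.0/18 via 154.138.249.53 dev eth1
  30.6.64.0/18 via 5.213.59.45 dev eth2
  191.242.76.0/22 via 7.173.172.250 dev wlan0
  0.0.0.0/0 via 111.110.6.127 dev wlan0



Longest prefix match for 191.242.79.157:
  /18 117.132.192.0: no
  /18 111.61.192.0: no
  /18 30.6.64.0: no
  /22 191.242.76.0: MATCH
  /0 0.0.0.0: MATCH
Selected: next-hop 7.173.172.250 via wlan0 (matched /22)


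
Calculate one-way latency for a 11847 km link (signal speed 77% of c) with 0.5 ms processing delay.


Speed = 0.77 * 3e5 km/s = 231000 km/s
Propagation delay = 11847 / 231000 = 0.0513 s = 51.2857 ms
Processing delay = 0.5 ms
Total one-way latency = 51.7857 ms


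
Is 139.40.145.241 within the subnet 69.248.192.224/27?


Subnet network: 69.248.192.224
Test IP AND mask: 139.40.145.224
No, 139.40.145.241 is not in 69.248.192.224/27


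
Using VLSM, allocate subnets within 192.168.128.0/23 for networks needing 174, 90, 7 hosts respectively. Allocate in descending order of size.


174 hosts -> /24 (254 usable): 192.168.128.0/24
90 hosts -> /25 (126 usable): 192.168.129.0/25
7 hosts -> /28 (14 usable): 192.168.129.128/28
Allocation: 192.168.128.0/24 (174 hosts, 254 usable); 192.168.129.0/25 (90 hosts, 126 usable); 192.168.129.128/28 (7 hosts, 14 usable)


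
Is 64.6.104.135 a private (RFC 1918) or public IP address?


RFC 1918 private ranges:
  10.0.0.0/8 (10.0.0.0 - 10.255.255.255)
  172.16.0.0/12 (172.16.0.0 - 172.31.255.255)
  192.168.0.0/16 (192.168.0.0 - 192.168.255.255)
Public (not in any RFC 1918 range)


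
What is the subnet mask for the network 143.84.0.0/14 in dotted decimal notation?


/14 means 14 network bits, 18 host bits
Binary: 11111111111111000000000000000000
Mask: 255.252.0.0


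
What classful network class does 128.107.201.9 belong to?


First octet: 128
Binary: 10000000
10xxxxxx -> Class B (128-191)
Class B, default mask 255.255.0.0 (/16)


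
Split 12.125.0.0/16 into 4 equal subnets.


New prefix = 16 + 2 = 18
Each subnet has 16384 addresses
  12.125.0.0/18
  12.125.64.0/18
  12.125.128.0/18
  12.125.192.0/18
Subnets: 12.125.0.0/18, 12.125.64.0/18, 12.125.128.0/18, 12.125.192.0/18


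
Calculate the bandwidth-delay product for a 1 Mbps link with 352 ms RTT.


BDP = bandwidth * RTT
= 1 Mbps * 352 ms
= 1 * 1e6 * 352 / 1000 bits
= 352000 bits
= 44000 bytes
= 42.9688 KB
BDP = 352000 bits (44000 bytes)


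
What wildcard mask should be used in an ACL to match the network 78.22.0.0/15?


Subnet mask: 255.254.0.0
Wildcard = 255.255.255.255 - subnet mask
255 - 255 = 0
255 - 254 = 1
255 - 0 = 255
255 - 0 = 255
Wildcard: 0.1.255.255


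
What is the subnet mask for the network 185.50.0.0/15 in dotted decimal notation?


/15 means 15 network bits, 17 host bits
Binary: 11111111111111100000000000000000
Mask: 255.254.0.0


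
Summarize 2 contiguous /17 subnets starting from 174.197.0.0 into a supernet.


Original prefix: /17
Number of subnets: 2 = 2^1
New prefix = 17 - 1 = 16
Supernet: 174.197.0.0/16


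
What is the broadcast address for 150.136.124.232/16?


Network: 150.136.0.0/16
Host bits = 16
Set all host bits to 1:
Broadcast: 150.136.255.255


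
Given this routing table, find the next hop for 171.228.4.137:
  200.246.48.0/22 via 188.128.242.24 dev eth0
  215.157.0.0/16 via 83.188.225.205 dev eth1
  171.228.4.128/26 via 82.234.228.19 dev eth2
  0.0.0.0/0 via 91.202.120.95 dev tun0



Longest prefix match for 171.228.4.137:
  /22 200.246.48.0: no
  /16 215.157.0.0: no
  /26 171.228.4.128: MATCH
  /0 0.0.0.0: MATCH
Selected: next-hop 82.234.228.19 via eth2 (matched /26)


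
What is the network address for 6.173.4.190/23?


IP:   00000110.10101101.00000100.10111110
Mask: 11111111.11111111.11111110.00000000
AND operation:
Net:  00000110.10101101.00000100.00000000
Network: 6.173.4.0/23


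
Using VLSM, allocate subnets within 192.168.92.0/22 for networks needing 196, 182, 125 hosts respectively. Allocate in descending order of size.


196 hosts -> /24 (254 usable): 192.168.92.0/24
182 hosts -> /24 (254 usable): 192.168.93.0/24
125 hosts -> /25 (126 usable): 192.168.94.0/25
Allocation: 192.168.92.0/24 (196 hosts, 254 usable); 192.168.93.0/24 (182 hosts, 254 usable); 192.168.94.0/25 (125 hosts, 126 usable)


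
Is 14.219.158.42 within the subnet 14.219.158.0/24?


Subnet network: 14.219.158.0
Test IP AND mask: 14.219.158.0
Yes, 14.219.158.42 is in 14.219.158.0/24


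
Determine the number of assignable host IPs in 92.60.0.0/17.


Host bits = 32 - 17 = 15
Total addresses = 2^15 = 32768
Usable = total - 2 (network and broadcast)
Usable hosts: 32766


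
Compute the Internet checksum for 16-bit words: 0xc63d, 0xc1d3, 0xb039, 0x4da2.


Sum all words (with carry folding):
+ 0xc63d = 0xc63d
+ 0xc1d3 = 0x8811
+ 0xb039 = 0x384b
+ 0x4da2 = 0x85ed
One's complement: ~0x85ed
Checksum = 0x7a12


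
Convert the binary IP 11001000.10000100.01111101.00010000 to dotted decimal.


11001000 = 200
10000100 = 132
01111101 = 125
00010000 = 16
IP: 200.132.125.16


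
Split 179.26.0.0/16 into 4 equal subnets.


New prefix = 16 + 2 = 18
Each subnet has 16384 addresses
  179.26.0.0/18
  179.26.64.0/18
  179.26.128.0/18
  179.26.192.0/18
Subnets: 179.26.0.0/18, 179.26.64.0/18, 179.26.128.0/18, 179.26.192.0/18


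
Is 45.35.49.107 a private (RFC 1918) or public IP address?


RFC 1918 private ranges:
  10.0.0.0/8 (10.0.0.0 - 10.255.255.255)
  172.16.0.0/12 (172.16.0.0 - 172.31.255.255)
  192.168.0.0/16 (192.168.0.0 - 192.168.255.255)
Public (not in any RFC 1918 range)


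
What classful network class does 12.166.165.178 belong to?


First octet: 12
Binary: 00001100
0xxxxxxx -> Class A (1-126)
Class A, default mask 255.0.0.0 (/8)


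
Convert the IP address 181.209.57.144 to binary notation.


181 = 10110101
209 = 11010001
57 = 00111001
144 = 10010000
Binary: 10110101.11010001.00111001.10010000


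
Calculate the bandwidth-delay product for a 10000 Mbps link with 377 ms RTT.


BDP = bandwidth * RTT
= 10000 Mbps * 377 ms
= 10000 * 1e6 * 377 / 1000 bits
= 3770000000 bits
= 471250000 bytes
= 460205.0781 KB
BDP = 3770000000 bits (471250000 bytes)


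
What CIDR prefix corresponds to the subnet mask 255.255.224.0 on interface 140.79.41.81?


Binary: 11111111.11111111.11100000.00000000
Count leading 1s
Prefix: /19


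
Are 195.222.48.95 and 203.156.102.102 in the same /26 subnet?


Mask: 255.255.255.192
195.222.48.95 AND mask = 195.222.48.64
203.156.102.102 AND mask = 203.156.102.64
No, different subnets (195.222.48.64 vs 203.156.102.64)


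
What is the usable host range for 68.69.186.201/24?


Network: 68.69.186.0
Broadcast: 68.69.186.255
First usable = network + 1
Last usable = broadcast - 1
Range: 68.69.186.1 to 68.69.186.254


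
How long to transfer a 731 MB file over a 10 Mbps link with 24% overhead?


Effective throughput = 10 * (1 - 24/100) = 7.6 Mbps
File size in Mb = 731 * 8 = 5848 Mb
Time = 5848 / 7.6
Time = 769.4737 seconds


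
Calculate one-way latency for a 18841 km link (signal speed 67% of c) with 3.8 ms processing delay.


Speed = 0.67 * 3e5 km/s = 201000 km/s
Propagation delay = 18841 / 201000 = 0.0937 s = 93.7363 ms
Processing delay = 3.8 ms
Total one-way latency = 97.5363 ms


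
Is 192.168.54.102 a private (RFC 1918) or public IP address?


RFC 1918 private ranges:
  10.0.0.0/8 (10.0.0.0 - 10.255.255.255)
  172.16.0.0/12 (172.16.0.0 - 172.31.255.255)
  192.168.0.0/16 (192.168.0.0 - 192.168.255.255)
Private (in 192.168.0.0/16)


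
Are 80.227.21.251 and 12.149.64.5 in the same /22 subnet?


Mask: 255.255.252.0
80.227.21.251 AND mask = 80.227.20.0
12.149.64.5 AND mask = 12.149.64.0
No, different subnets (80.227.20.0 vs 12.149.64.0)


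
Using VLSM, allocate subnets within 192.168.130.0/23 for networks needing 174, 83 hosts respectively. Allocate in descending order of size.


174 hosts -> /24 (254 usable): 192.168.130.0/24
83 hosts -> /25 (126 usable): 192.168.131.0/25
Allocation: 192.168.130.0/24 (174 hosts, 254 usable); 192.168.131.0/25 (83 hosts, 126 usable)


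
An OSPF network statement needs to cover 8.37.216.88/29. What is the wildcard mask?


Subnet mask: 255.255.255.248
Wildcard = 255.255.255.255 - subnet mask
255 - 255 = 0
255 - 255 = 0
255 - 255 = 0
255 - 248 = 7
Wildcard: 0.0.0.7


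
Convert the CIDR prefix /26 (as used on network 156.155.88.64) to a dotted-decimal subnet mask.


/26 means 26 network bits, 6 host bits
Binary: 11111111111111111111111111000000
Mask: 255.255.255.192


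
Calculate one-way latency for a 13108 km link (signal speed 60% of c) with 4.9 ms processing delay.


Speed = 0.6 * 3e5 km/s = 180000 km/s
Propagation delay = 13108 / 180000 = 0.0728 s = 72.8222 ms
Processing delay = 4.9 ms
Total one-way latency = 77.7222 ms


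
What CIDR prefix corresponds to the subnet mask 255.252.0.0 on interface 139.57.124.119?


Binary: 11111111.11111100.00000000.00000000
Count leading 1s
Prefix: /14


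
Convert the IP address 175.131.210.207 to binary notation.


175 = 10101111
131 = 10000011
210 = 11010010
207 = 11001111
Binary: 10101111.10000011.11010010.11001111


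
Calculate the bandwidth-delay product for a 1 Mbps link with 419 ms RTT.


BDP = bandwidth * RTT
= 1 Mbps * 419 ms
= 1 * 1e6 * 419 / 1000 bits
= 419000 bits
= 52375 bytes
= 51.1475 KB
BDP = 419000 bits (52375 bytes)


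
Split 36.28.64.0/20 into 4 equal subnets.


New prefix = 20 + 2 = 22
Each subnet has 1024 addresses
  36.28.64.0/22
  36.28.68.0/22
  36.28.72.0/22
  36.28.76.0/22
Subnets: 36.28.64.0/22, 36.28.68.0/22, 36.28.72.0/22, 36.28.76.0/22


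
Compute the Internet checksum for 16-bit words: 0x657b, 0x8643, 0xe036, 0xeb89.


Sum all words (with carry folding):
+ 0x657b = 0x657b
+ 0x8643 = 0xebbe
+ 0xe036 = 0xcbf5
+ 0xeb89 = 0xb77f
One's complement: ~0xb77f
Checksum = 0x4880


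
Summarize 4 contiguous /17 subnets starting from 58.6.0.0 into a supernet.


Original prefix: /17
Number of subnets: 4 = 2^2
New prefix = 17 - 2 = 15
Supernet: 58.6.0.0/15


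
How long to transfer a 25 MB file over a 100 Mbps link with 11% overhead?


Effective throughput = 100 * (1 - 11/100) = 89 Mbps
File size in Mb = 25 * 8 = 200 Mb
Time = 200 / 89
Time = 2.2472 seconds


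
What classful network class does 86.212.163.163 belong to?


First octet: 86
Binary: 01010110
0xxxxxxx -> Class A (1-126)
Class A, default mask 255.0.0.0 (/8)


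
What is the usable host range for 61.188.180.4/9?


Network: 61.128.0.0
Broadcast: 61.255.255.255
First usable = network + 1
Last usable = broadcast - 1
Range: 61.128.0.1 to 61.255.255.254


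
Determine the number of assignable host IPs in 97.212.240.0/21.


Host bits = 32 - 21 = 11
Total addresses = 2^11 = 2048
Usable = total - 2 (network and broadcast)
Usable hosts: 2046


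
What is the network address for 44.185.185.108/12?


IP:   00101100.10111001.10111001.01101100
Mask: 11111111.11110000.00000000.00000000
AND operation:
Net:  00101100.10110000.00000000.00000000
Network: 44.176.0.0/12


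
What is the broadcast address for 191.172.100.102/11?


Network: 191.160.0.0/11
Host bits = 21
Set all host bits to 1:
Broadcast: 191.191.255.255


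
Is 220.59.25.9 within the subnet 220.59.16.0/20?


Subnet network: 220.59.16.0
Test IP AND mask: 220.59.16.0
Yes, 220.59.25.9 is in 220.59.16.0/20


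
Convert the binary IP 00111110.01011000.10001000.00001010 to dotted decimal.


00111110 = 62
01011000 = 88
10001000 = 136
00001010 = 10
IP: 62.88.136.10


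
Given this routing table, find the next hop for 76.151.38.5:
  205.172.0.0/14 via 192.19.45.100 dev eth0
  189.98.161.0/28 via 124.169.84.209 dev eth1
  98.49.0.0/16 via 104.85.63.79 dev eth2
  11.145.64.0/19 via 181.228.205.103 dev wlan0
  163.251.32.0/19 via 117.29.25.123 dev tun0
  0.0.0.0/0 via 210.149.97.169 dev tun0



Longest prefix match for 76.151.38.5:
  /14 205.172.0.0: no
  /28 189.98.161.0: no
  /16 98.49.0.0: no
  /19 11.145.64.0: no
  /19 163.251.32.0: no
  /0 0.0.0.0: MATCH
Selected: next-hop 210.149.97.169 via tun0 (matched /0)


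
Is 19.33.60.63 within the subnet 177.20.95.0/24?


Subnet network: 177.20.95.0
Test IP AND mask: 19.33.60.0
No, 19.33.60.63 is not in 177.20.95.0/24


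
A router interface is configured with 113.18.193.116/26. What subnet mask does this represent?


/26 means 26 network bits, 6 host bits
Binary: 11111111111111111111111111000000
Mask: 255.255.255.192


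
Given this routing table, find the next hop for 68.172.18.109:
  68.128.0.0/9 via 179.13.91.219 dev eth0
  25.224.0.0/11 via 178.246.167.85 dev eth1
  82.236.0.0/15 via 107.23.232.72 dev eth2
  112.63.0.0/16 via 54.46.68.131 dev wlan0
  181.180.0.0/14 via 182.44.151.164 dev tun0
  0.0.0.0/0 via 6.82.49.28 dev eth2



Longest prefix match for 68.172.18.109:
  /9 68.128.0.0: MATCH
  /11 25.224.0.0: no
  /15 82.236.0.0: no
  /16 112.63.0.0: no
  /14 181.180.0.0: no
  /0 0.0.0.0: MATCH
Selected: next-hop 179.13.91.219 via eth0 (matched /9)


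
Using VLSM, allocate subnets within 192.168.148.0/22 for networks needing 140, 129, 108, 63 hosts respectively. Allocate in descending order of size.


140 hosts -> /24 (254 usable): 192.168.148.0/24
129 hosts -> /24 (254 usable): 192.168.149.0/24
108 hosts -> /25 (126 usable): 192.168.150.0/25
63 hosts -> /25 (126 usable): 192.168.150.128/25
Allocation: 192.168.148.0/24 (140 hosts, 254 usable); 192.168.149.0/24 (129 hosts, 254 usable); 192.168.150.0/25 (108 hosts, 126 usable); 192.168.150.128/25 (63 hosts, 126 usable)


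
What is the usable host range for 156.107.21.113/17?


Network: 156.107.0.0
Broadcast: 156.107.127.255
First usable = network + 1
Last usable = broadcast - 1
Range: 156.107.0.1 to 156.107.127.254


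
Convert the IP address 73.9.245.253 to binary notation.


73 = 01001001
9 = 00001001
245 = 11110101
253 = 11111101
Binary: 01001001.00001001.11110101.11111101


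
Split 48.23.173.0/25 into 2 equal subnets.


New prefix = 25 + 1 = 26
Each subnet has 64 addresses
  48.23.173.0/26
  48.23.173.64/26
Subnets: 48.23.173.0/26, 48.23.173.64/26


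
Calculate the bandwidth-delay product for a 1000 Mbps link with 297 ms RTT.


BDP = bandwidth * RTT
= 1000 Mbps * 297 ms
= 1000 * 1e6 * 297 / 1000 bits
= 297000000 bits
= 37125000 bytes
= 36254.8828 KB
BDP = 297000000 bits (37125000 bytes)


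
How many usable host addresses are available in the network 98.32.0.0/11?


Host bits = 32 - 11 = 21
Total addresses = 2^21 = 2097152
Usable = total - 2 (network and broadcast)
Usable hosts: 2097150


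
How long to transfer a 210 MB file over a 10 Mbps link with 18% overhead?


Effective throughput = 10 * (1 - 18/100) = 8.2 Mbps
File size in Mb = 210 * 8 = 1680 Mb
Time = 1680 / 8.2
Time = 204.878 seconds


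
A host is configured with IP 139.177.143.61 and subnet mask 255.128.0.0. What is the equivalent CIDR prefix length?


Binary: 11111111.10000000.00000000.00000000
Count leading 1s
Prefix: /9


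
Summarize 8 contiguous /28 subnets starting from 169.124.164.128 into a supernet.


Original prefix: /28
Number of subnets: 8 = 2^3
New prefix = 28 - 3 = 25
Supernet: 169.124.164.128/25


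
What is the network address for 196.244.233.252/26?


IP:   11000100.11110100.11101001.11111100
Mask: 11111111.11111111.11111111.11000000
AND operation:
Net:  11000100.11110100.11101001.11000000
Network: 196.244.233.192/26


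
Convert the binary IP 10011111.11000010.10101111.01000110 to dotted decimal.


10011111 = 159
11000010 = 194
10101111 = 175
01000110 = 70
IP: 159.194.175.70


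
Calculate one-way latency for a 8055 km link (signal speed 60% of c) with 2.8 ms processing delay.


Speed = 0.6 * 3e5 km/s = 180000 km/s
Propagation delay = 8055 / 180000 = 0.0447 s = 44.75 ms
Processing delay = 2.8 ms
Total one-way latency = 47.55 ms


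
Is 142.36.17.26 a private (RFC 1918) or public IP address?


RFC 1918 private ranges:
  10.0.0.0/8 (10.0.0.0 - 10.255.255.255)
  172.16.0.0/12 (172.16.0.0 - 172.31.255.255)
  192.168.0.0/16 (192.168.0.0 - 192.168.255.255)
Public (not in any RFC 1918 range)


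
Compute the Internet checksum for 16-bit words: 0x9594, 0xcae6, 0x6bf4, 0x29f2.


Sum all words (with carry folding):
+ 0x9594 = 0x9594
+ 0xcae6 = 0x607b
+ 0x6bf4 = 0xcc6f
+ 0x29f2 = 0xf661
One's complement: ~0xf661
Checksum = 0x099e


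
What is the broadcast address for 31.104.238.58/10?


Network: 31.64.0.0/10
Host bits = 22
Set all host bits to 1:
Broadcast: 31.127.255.255


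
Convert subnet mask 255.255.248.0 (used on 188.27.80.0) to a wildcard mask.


Subnet mask: 255.255.248.0
Wildcard = 255.255.255.255 - subnet mask
255 - 255 = 0
255 - 255 = 0
255 - 248 = 7
255 - 0 = 255
Wildcard: 0.0.7.255


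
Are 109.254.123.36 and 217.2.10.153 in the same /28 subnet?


Mask: 255.255.255.240
109.254.123.36 AND mask = 109.254.123.32
217.2.10.153 AND mask = 217.2.10.144
No, different subnets (109.254.123.32 vs 217.2.10.144)


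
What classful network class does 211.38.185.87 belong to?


First octet: 211
Binary: 11010011
110xxxxx -> Class C (192-223)
Class C, default mask 255.255.255.0 (/24)


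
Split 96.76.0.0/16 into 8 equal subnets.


New prefix = 16 + 3 = 19
Each subnet has 8192 addresses
  96.76.0.0/19
  96.76.32.0/19
  96.76.64.0/19
  96.76.96.0/19
  96.76.128.0/19
  96.76.160.0/19
  96.76.192.0/19
  96.76.224.0/19
Subnets: 96.76.0.0/19, 96.76.32.0/19, 96.76.64.0/19, 96.76.96.0/19, 96.76.128.0/19, 96.76.160.0/19, 96.76.192.0/19, 96.76.224.0/19


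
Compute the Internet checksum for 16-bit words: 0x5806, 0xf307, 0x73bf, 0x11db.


Sum all words (with carry folding):
+ 0x5806 = 0x5806
+ 0xf307 = 0x4b0e
+ 0x73bf = 0xbecd
+ 0x11db = 0xd0a8
One's complement: ~0xd0a8
Checksum = 0x2f57


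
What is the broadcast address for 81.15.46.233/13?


Network: 81.8.0.0/13
Host bits = 19
Set all host bits to 1:
Broadcast: 81.15.255.255


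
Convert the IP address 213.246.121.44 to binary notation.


213 = 11010101
246 = 11110110
121 = 01111001
44 = 00101100
Binary: 11010101.11110110.01111001.00101100


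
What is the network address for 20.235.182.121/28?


IP:   00010100.11101011.10110110.01111001
Mask: 11111111.11111111.11111111.11110000
AND operation:
Net:  00010100.11101011.10110110.01110000
Network: 20.235.182.112/28


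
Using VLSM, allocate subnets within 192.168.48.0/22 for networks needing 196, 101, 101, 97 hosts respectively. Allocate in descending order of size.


196 hosts -> /24 (254 usable): 192.168.48.0/24
101 hosts -> /25 (126 usable): 192.168.49.0/25
101 hosts -> /25 (126 usable): 192.168.49.128/25
97 hosts -> /25 (126 usable): 192.168.50.0/25
Allocation: 192.168.48.0/24 (196 hosts, 254 usable); 192.168.49.0/25 (101 hosts, 126 usable); 192.168.49.128/25 (101 hosts, 126 usable); 192.168.50.0/25 (97 hosts, 126 usable)


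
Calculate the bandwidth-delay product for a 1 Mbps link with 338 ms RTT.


BDP = bandwidth * RTT
= 1 Mbps * 338 ms
= 1 * 1e6 * 338 / 1000 bits
= 338000 bits
= 42250 bytes
= 41.2598 KB
BDP = 338000 bits (42250 bytes)


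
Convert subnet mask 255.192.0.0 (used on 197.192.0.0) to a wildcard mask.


Subnet mask: 255.192.0.0
Wildcard = 255.255.255.255 - subnet mask
255 - 255 = 0
255 - 192 = 63
255 - 0 = 255
255 - 0 = 255
Wildcard: 0.63.255.255


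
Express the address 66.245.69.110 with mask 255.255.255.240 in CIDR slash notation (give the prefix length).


Binary: 11111111.11111111.11111111.11110000
Count leading 1s
Prefix: /28


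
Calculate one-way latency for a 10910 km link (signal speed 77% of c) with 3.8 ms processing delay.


Speed = 0.77 * 3e5 km/s = 231000 km/s
Propagation delay = 10910 / 231000 = 0.0472 s = 47.2294 ms
Processing delay = 3.8 ms
Total one-way latency = 51.0294 ms


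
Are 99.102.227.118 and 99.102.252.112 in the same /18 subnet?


Mask: 255.255.192.0
99.102.227.118 AND mask = 99.102.192.0
99.102.252.112 AND mask = 99.102.192.0
Yes, same subnet (99.102.192.0)


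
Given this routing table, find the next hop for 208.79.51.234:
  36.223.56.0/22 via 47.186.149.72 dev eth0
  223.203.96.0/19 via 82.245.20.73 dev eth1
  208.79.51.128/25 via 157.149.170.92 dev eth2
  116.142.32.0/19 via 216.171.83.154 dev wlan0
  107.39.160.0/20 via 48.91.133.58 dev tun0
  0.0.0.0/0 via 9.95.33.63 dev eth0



Longest prefix match for 208.79.51.234:
  /22 36.223.56.0: no
  /19 223.203.96.0: no
  /25 208.79.51.128: MATCH
  /19 116.142.32.0: no
  /20 107.39.160.0: no
  /0 0.0.0.0: MATCH
Selected: next-hop 157.149.170.92 via eth2 (matched /25)


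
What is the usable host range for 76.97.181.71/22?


Network: 76.97.180.0
Broadcast: 76.97.183.255
First usable = network + 1
Last usable = broadcast - 1
Range: 76.97.180.1 to 76.97.183.254


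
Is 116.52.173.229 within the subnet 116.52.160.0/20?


Subnet network: 116.52.160.0
Test IP AND mask: 116.52.160.0
Yes, 116.52.173.229 is in 116.52.160.0/20


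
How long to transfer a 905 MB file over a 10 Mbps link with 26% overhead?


Effective throughput = 10 * (1 - 26/100) = 7.4 Mbps
File size in Mb = 905 * 8 = 7240 Mb
Time = 7240 / 7.4
Time = 978.3784 seconds


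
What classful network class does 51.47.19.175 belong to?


First octet: 51
Binary: 00110011
0xxxxxxx -> Class A (1-126)
Class A, default mask 255.0.0.0 (/8)


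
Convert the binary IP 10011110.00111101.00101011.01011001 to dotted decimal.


10011110 = 158
00111101 = 61
00101011 = 43
01011001 = 89
IP: 158.61.43.89


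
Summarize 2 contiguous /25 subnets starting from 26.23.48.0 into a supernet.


Original prefix: /25
Number of subnets: 2 = 2^1
New prefix = 25 - 1 = 24
Supernet: 26.23.48.0/24


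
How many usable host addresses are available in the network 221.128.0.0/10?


Host bits = 32 - 10 = 22
Total addresses = 2^22 = 4194304
Usable = total - 2 (network and broadcast)
Usable hosts: 4194302


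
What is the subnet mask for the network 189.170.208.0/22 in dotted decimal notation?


/22 means 22 network bits, 10 host bits
Binary: 11111111111111111111110000000000
Mask: 255.255.252.0
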